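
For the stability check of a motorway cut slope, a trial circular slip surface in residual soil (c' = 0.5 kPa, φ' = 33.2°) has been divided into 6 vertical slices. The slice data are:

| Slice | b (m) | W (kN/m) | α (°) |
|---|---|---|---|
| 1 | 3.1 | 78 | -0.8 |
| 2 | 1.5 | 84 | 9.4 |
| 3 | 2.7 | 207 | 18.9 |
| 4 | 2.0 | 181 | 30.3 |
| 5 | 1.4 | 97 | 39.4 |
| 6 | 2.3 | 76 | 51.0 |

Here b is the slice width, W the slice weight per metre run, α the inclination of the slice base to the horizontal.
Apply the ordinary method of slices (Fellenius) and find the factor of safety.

FS = 1.45

Ordinary method of slices: FS = Σ[c'·Δl_i + (W_i cosα_i)·tanφ'] / Σ W_i sinα_i, with Δl_i = b_i / cosα_i.
Slice 1: Δl = 3.1/cos(-0.8°) = 3.100 m; N'_1 = 78·cos(-0.8°) = 78.0; c'Δl = 1.55; W sinα = -1.1
Slice 2: Δl = 1.5/cos9.4° = 1.520 m; N'_2 = 84·cos9.4° = 82.9; c'Δl = 0.76; W sinα = 13.7
Slice 3: Δl = 2.7/cos18.9° = 2.854 m; N'_3 = 207·cos18.9° = 195.8; c'Δl = 1.43; W sinα = 67.1
Slice 4: Δl = 2.0/cos30.3° = 2.316 m; N'_4 = 181·cos30.3° = 156.3; c'Δl = 1.16; W sinα = 91.3
Slice 5: Δl = 1.4/cos39.4° = 1.812 m; N'_5 = 97·cos39.4° = 75.0; c'Δl = 0.91; W sinα = 61.6
Slice 6: Δl = 2.3/cos51.0° = 3.655 m; N'_6 = 76·cos51.0° = 47.8; c'Δl = 1.83; W sinα = 59.1
Σc'Δl = 7.6 kN/m; ΣN' = 635.8 kN/m; ΣW sinα = 291.6 kN/m
Resisting = 7.6 + 635.8·tan33.2° = 7.6 + 416.0 = 423.7 kN/m
FS = 423.7 / 291.6 = 1.453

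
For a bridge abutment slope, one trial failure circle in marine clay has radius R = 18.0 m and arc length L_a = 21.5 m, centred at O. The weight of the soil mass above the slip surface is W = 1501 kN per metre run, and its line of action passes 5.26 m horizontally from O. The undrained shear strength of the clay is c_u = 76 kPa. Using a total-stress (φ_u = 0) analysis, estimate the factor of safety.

Taking moments about the centre O, the resisting moment is provided by the undrained shear strength acting along the arc:
M_R = c_u·L_a·R = 76·21.50·18.0 = 29412.0 kN·m/m
M_D = W·d = 1501·5.26 = 7895.3 kN·m/m
FS = M_R / M_D = 29412.0 / 7895.3 = 3.725

FS = 3.73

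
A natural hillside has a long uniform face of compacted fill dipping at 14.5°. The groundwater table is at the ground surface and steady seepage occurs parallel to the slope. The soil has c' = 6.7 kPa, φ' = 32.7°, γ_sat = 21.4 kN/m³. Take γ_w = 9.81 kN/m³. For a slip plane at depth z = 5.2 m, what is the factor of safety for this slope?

FS = 1.59

With seepage parallel to the slope and the water table at the surface, the effective normal stress on the slip plane uses the buoyant unit weight γ' = γ_sat − γ_w while the driving shear stress uses γ_sat:
FS = [c' + γ' z cos²β tanφ'] / [γ_sat z sinβ cosβ]
γ' = 21.4 − 9.81 = 11.59 kN/m³
Numerator = 6.7 + 11.59·5.2·cos²14.5°·tan32.7° = 6.7 + 11.59·5.2·0.9373·0.6420 = 42.966 kPa
Denominator = 21.4·5.2·sin14.5°·cos14.5° = 21.4·5.2·0.2504·0.9681 = 26.975 kPa
FS = 42.966 / 26.975 = 1.593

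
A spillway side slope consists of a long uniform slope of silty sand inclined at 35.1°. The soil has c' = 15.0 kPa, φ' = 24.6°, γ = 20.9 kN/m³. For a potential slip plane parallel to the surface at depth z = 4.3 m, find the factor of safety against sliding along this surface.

For an infinite slope with a slip plane parallel to the surface (no pore pressure): FS = [c' + γz cos²β tanφ'] / [γz sinβ cosβ].
γz = 20.9·4.3 = 89.87 kN/m²
Numerator = 15.0 + 89.87·cos²35.1°·tan24.6° = 15.0 + 89.87·0.6694·0.4578 = 42.542 kPa
Denominator = 89.87·sin35.1°·cos35.1° = 89.87·0.5750·0.8181 = 42.278 kPa
FS = 42.542 / 42.278 = 1.006

FS = 1.01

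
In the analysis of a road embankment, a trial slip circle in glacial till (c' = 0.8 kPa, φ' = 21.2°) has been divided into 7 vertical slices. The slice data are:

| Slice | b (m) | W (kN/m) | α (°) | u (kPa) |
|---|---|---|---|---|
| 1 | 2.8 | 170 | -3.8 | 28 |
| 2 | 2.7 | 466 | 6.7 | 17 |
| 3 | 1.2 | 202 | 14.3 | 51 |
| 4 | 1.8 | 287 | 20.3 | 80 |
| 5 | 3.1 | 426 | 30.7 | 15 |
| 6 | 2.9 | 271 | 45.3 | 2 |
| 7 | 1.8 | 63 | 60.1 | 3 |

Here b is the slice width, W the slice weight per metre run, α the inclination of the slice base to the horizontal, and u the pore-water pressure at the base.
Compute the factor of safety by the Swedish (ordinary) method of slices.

FS = 0.77

Ordinary method of slices: FS = Σ[c'·Δl_i + (W_i cosα_i − u_i·Δl_i)·tanφ'] / Σ W_i sinα_i, with Δl_i = b_i / cosα_i.
Slice 1: Δl = 2.8/cos(-3.8°) = 2.806 m; N'_1 = 170·cos(-3.8°) − 28·2.806 = 91.1; c'Δl = 2.24; W sinα = -11.3
Slice 2: Δl = 2.7/cos6.7° = 2.719 m; N'_2 = 466·cos6.7° − 17·2.719 = 416.6; c'Δl = 2.17; W sinα = 54.4
Slice 3: Δl = 1.2/cos14.3° = 1.238 m; N'_3 = 202·cos14.3° − 51·1.238 = 132.6; c'Δl = 0.99; W sinα = 49.9
Slice 4: Δl = 1.8/cos20.3° = 1.919 m; N'_4 = 287·cos20.3° − 80·1.919 = 115.6; c'Δl = 1.54; W sinα = 99.6
Slice 5: Δl = 3.1/cos30.7° = 3.605 m; N'_5 = 426·cos30.7° − 15·3.605 = 312.2; c'Δl = 2.88; W sinα = 217.5
Slice 6: Δl = 2.9/cos45.3° = 4.123 m; N'_6 = 271·cos45.3° − 2·4.123 = 182.4; c'Δl = 3.30; W sinα = 192.6
Slice 7: Δl = 1.8/cos60.1° = 3.611 m; N'_7 = 63·cos60.1° − 3·3.611 = 20.6; c'Δl = 2.89; W sinα = 54.6
Σc'Δl = 16.0 kN/m; ΣN' = 1271.0 kN/m; ΣW sinα = 657.3 kN/m
Resisting = 16.0 + 1271.0·tan21.2° = 16.0 + 493.0 = 509.0 kN/m
FS = 509.0 / 657.3 = 0.774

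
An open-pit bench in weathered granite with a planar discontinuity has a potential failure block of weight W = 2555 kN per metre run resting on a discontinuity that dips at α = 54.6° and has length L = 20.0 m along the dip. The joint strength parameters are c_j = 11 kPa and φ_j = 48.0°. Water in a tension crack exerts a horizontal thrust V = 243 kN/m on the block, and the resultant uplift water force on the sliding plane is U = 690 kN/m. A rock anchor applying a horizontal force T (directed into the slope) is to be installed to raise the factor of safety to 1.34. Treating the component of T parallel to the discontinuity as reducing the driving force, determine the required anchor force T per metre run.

T = 1250 kN/m

Resolving forces along and normal to the sliding plane, with the horizontal anchor force T adding T·sinα to the effective normal force and T·cosα acting up the plane against the driving force:
FS = [c_jL + (W cosα − U − V sinα + T sinα) tanφ_j] / [W sinα + V cosα − T cosα]
Without the anchor: N' = 592.0 kN/m, driving T_d = 2223.4 kN/m, resisting R = 11·20.0 + 592.0·tan48.0° = 877.5 kN/m, FS = 0.39.
Setting FS = 1.34 and solving for T:
1.34·(2223.4 − T cos54.6°) = 877.5 + T sin54.6°·tan48.0°
T·(sin54.6°·tan48.0° + 1.34·cos54.6°) = 1.34·2223.4 − 877.5
T·(0.8151·1.1106 + 1.34·0.5793) = 2979.4 − 877.5 = 2101.9
T·1.6815 = 2101.9
T = 1250.0 kN/m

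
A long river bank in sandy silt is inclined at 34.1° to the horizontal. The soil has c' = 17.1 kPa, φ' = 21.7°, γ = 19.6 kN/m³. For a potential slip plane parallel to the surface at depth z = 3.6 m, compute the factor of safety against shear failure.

FS = 1.11

For an infinite slope with a slip plane parallel to the surface (no pore pressure): FS = [c' + γz cos²β tanφ'] / [γz sinβ cosβ].
γz = 19.6·3.6 = 70.56 kN/m²
Numerator = 17.1 + 70.56·cos²34.1°·tan21.7° = 17.1 + 70.56·0.6857·0.3979 = 36.353 kPa
Denominator = 70.56·sin34.1°·cos34.1° = 70.56·0.5606·0.8281 = 32.757 kPa
FS = 36.353 / 32.757 = 1.110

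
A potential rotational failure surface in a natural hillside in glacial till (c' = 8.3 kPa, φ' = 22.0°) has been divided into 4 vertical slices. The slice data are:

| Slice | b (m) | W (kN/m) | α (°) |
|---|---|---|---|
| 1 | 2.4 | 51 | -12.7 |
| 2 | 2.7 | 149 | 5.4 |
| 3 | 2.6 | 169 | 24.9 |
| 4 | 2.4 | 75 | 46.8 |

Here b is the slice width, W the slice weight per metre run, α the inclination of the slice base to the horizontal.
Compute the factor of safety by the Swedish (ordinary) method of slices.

Ordinary method of slices: FS = Σ[c'·Δl_i + (W_i cosα_i)·tanφ'] / Σ W_i sinα_i, with Δl_i = b_i / cosα_i.
Slice 1: Δl = 2.4/cos(-12.7°) = 2.460 m; N'_1 = 51·cos(-12.7°) = 49.8; c'Δl = 20.42; W sinα = -11.2
Slice 2: Δl = 2.7/cos5.4° = 2.712 m; N'_2 = 149·cos5.4° = 148.3; c'Δl = 22.51; W sinα = 14.0
Slice 3: Δl = 2.6/cos24.9° = 2.866 m; N'_3 = 169·cos24.9° = 153.3; c'Δl = 23.79; W sinα = 71.2
Slice 4: Δl = 2.4/cos46.8° = 3.506 m; N'_4 = 75·cos46.8° = 51.3; c'Δl = 29.10; W sinα = 54.7
Σc'Δl = 95.8 kN/m; ΣN' = 402.7 kN/m; ΣW sinα = 128.6 kN/m
Resisting = 95.8 + 402.7·tan22.0° = 95.8 + 162.7 = 258.5 kN/m
FS = 258.5 / 128.6 = 2.010

FS = 2.01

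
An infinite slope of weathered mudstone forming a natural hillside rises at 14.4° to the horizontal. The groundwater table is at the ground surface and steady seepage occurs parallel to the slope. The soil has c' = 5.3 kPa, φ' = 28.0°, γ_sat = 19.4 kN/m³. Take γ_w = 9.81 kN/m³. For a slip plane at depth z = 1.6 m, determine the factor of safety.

With seepage parallel to the slope and the water table at the surface, the effective normal stress on the slip plane uses the buoyant unit weight γ' = γ_sat − γ_w while the driving shear stress uses γ_sat:
FS = [c' + γ' z cos²β tanφ'] / [γ_sat z sinβ cosβ]
γ' = 19.4 − 9.81 = 9.59 kN/m³
Numerator = 5.3 + 9.59·1.6·cos²14.4°·tan28.0° = 5.3 + 9.59·1.6·0.9382·0.5317 = 12.954 kPa
Denominator = 19.4·1.6·sin14.4°·cos14.4° = 19.4·1.6·0.2487·0.9686 = 7.477 kPa
FS = 12.954 / 7.477 = 1.733

FS = 1.73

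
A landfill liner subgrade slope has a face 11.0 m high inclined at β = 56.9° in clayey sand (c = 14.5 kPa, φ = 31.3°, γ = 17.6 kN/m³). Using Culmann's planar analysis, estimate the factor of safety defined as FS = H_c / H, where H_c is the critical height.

H_c = (4c/γ) · sinβ cosφ / [1 − cos(β − φ)]
    = (4·14.5/17.6) · sin56.9°·cos31.3° / [1 − cos25.6°]
    = 3.295 · 0.7158 / 0.0982 = 24.03 m
FS = H_c / H = 24.03 / 11.0 = 2.184

FS = 2.18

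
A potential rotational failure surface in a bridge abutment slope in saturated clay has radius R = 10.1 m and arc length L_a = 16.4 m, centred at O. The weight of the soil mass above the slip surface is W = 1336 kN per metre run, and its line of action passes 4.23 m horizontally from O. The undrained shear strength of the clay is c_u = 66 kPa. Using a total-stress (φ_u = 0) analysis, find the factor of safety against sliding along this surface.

Taking moments about the centre O, the resisting moment is provided by the undrained shear strength acting along the arc:
M_R = c_u·L_a·R = 66·16.40·10.1 = 10932.2 kN·m/m
M_D = W·d = 1336·4.23 = 5651.3 kN·m/m
FS = M_R / M_D = 10932.2 / 5651.3 = 1.934

FS = 1.93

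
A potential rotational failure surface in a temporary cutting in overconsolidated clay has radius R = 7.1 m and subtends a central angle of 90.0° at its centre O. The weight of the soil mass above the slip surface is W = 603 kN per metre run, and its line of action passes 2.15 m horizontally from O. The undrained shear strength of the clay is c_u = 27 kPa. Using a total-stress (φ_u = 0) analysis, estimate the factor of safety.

FS = 1.65

Taking moments about the centre O, the resisting moment is provided by the undrained shear strength acting along the arc:
Arc length L_a = R·θ = 7.1·(90.0°·π/180) = 7.1·1.5708 = 11.15 m
M_R = c_u·L_a·R = 27·11.15·7.1 = 2138.0 kN·m/m
M_D = W·d = 603·2.15 = 1296.5 kN·m/m
FS = M_R / M_D = 2138.0 / 1296.5 = 1.649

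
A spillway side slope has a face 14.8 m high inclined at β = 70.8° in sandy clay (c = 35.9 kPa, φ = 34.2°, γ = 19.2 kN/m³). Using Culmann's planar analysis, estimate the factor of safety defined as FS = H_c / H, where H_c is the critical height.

H_c = (4c/γ) · sinβ cosφ / [1 − cos(β − φ)]
    = (4·35.9/19.2) · sin70.8°·cos34.2° / [1 − cos36.6°]
    = 7.479 · 0.7811 / 0.1972 = 29.63 m
FS = H_c / H = 29.63 / 14.8 = 2.002

FS = 2.00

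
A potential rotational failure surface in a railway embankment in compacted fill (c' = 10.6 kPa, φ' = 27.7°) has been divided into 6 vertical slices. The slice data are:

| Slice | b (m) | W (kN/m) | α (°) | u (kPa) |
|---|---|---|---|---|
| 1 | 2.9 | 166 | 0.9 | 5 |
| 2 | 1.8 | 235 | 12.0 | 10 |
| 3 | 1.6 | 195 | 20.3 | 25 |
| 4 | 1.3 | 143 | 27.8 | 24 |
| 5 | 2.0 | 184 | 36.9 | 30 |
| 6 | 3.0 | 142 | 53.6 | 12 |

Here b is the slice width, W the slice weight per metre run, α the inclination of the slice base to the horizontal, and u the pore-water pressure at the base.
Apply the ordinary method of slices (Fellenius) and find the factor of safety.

Ordinary method of slices: FS = Σ[c'·Δl_i + (W_i cosα_i − u_i·Δl_i)·tanφ'] / Σ W_i sinα_i, with Δl_i = b_i / cosα_i.
Slice 1: Δl = 2.9/cos0.9° = 2.900 m; N'_1 = 166·cos0.9° − 5·2.900 = 151.5; c'Δl = 30.74; W sinα = 2.6
Slice 2: Δl = 1.8/cos12.0° = 1.840 m; N'_2 = 235·cos12.0° − 10·1.840 = 211.5; c'Δl = 19.51; W sinα = 48.9
Slice 3: Δl = 1.6/cos20.3° = 1.706 m; N'_3 = 195·cos20.3° − 25·1.706 = 140.2; c'Δl = 18.08; W sinα = 67.7
Slice 4: Δl = 1.3/cos27.8° = 1.470 m; N'_4 = 143·cos27.8° − 24·1.470 = 91.2; c'Δl = 15.58; W sinα = 66.7
Slice 5: Δl = 2.0/cos36.9° = 2.501 m; N'_5 = 184·cos36.9° − 30·2.501 = 72.1; c'Δl = 26.51; W sinα = 110.5
Slice 6: Δl = 3.0/cos53.6° = 5.055 m; N'_6 = 142·cos53.6° − 12·5.055 = 23.6; c'Δl = 53.59; W sinα = 114.3
Σc'Δl = 164.0 kN/m; ΣN' = 690.1 kN/m; ΣW sinα = 410.6 kN/m
Resisting = 164.0 + 690.1·tan27.7° = 164.0 + 362.3 = 526.3 kN/m
FS = 526.3 / 410.6 = 1.282

FS = 1.28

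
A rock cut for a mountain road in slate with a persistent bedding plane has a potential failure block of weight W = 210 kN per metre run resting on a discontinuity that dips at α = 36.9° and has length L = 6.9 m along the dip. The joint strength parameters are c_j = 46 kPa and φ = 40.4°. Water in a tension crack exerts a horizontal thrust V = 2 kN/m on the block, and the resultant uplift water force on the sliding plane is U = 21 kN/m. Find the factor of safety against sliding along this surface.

Resolving the block weight along and normal to the plane and applying the Mohr–Coulomb strength on the joint:
N' = W cosα − U − V sinα = 210·cos36.9° − 21 − 2·sin36.9° = 145.7 kN/m
Driving force T = W sinα + V cosα = 210·sin36.9° + 2·cos36.9° = 127.7 kN/m
Resisting force R = c_j·L + N'·tanφ = 46·6.9 + 145.7·tan40.4° = 317.4 + 124.0 = 441.4 kN/m
FS = R / T = 441.4 / 127.7 = 3.457

FS = 3.46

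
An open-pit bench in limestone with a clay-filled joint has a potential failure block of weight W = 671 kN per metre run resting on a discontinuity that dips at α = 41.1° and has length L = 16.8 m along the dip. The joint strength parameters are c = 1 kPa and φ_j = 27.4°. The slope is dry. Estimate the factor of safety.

Resolving the block weight along and normal to the plane and applying the Mohr–Coulomb strength on the joint:
N' = W cosα = 671·cos41.1° = 505.6 kN/m
Driving force T = W sinα = 671·sin41.1° = 441.1 kN/m
Resisting force R = c·L + N'·tanφ_j = 1·16.8 + 505.6·tan27.4° = 16.8 + 262.1 = 278.9 kN/m
FS = R / T = 278.9 / 441.1 = 0.632

FS = 0.63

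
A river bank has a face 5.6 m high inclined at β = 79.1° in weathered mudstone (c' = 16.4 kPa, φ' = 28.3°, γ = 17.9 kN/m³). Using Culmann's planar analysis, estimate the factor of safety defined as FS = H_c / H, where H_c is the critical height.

H_c = (4c'/γ) · sinβ cosφ' / [1 − cos(β − φ')]
    = (4·16.4/17.9) · sin79.1°·cos28.3° / [1 − cos50.8°]
    = 3.665 · 0.8646 / 0.3680 = 8.61 m
FS = H_c / H = 8.61 / 5.6 = 1.538

FS = 1.54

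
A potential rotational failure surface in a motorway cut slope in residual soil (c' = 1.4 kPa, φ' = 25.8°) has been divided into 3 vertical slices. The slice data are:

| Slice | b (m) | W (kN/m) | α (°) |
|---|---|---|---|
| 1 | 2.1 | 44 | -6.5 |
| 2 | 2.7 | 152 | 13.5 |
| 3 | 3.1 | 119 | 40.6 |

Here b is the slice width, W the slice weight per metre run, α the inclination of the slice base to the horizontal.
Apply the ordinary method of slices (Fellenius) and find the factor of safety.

FS = 1.38

Ordinary method of slices: FS = Σ[c'·Δl_i + (W_i cosα_i)·tanφ'] / Σ W_i sinα_i, with Δl_i = b_i / cosα_i.
Slice 1: Δl = 2.1/cos(-6.5°) = 2.114 m; N'_1 = 44·cos(-6.5°) = 43.7; c'Δl = 2.96; W sinα = -5.0
Slice 2: Δl = 2.7/cos13.5° = 2.777 m; N'_2 = 152·cos13.5° = 147.8; c'Δl = 3.89; W sinα = 35.5
Slice 3: Δl = 3.1/cos40.6° = 4.083 m; N'_3 = 119·cos40.6° = 90.4; c'Δl = 5.72; W sinα = 77.4
Σc'Δl = 12.6 kN/m; ΣN' = 281.9 kN/m; ΣW sinα = 107.9 kN/m
Resisting = 12.6 + 281.9·tan25.8° = 12.6 + 136.3 = 148.8 kN/m
FS = 148.8 / 107.9 = 1.379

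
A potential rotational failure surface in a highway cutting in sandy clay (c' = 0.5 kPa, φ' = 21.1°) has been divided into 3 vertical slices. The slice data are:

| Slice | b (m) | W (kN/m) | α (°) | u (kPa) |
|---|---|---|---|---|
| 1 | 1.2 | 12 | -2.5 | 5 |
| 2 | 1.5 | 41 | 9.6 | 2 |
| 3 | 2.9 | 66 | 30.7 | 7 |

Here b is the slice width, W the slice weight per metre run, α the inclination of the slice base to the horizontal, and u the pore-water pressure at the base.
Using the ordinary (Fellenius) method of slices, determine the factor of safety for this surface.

FS = 0.81

Ordinary method of slices: FS = Σ[c'·Δl_i + (W_i cosα_i − u_i·Δl_i)·tanφ'] / Σ W_i sinα_i, with Δl_i = b_i / cosα_i.
Slice 1: Δl = 1.2/cos(-2.5°) = 1.201 m; N'_1 = 12·cos(-2.5°) − 5·1.201 = 6.0; c'Δl = 0.60; W sinα = -0.5
Slice 2: Δl = 1.5/cos9.6° = 1.521 m; N'_2 = 41·cos9.6° − 2·1.521 = 37.4; c'Δl = 0.76; W sinα = 6.8
Slice 3: Δl = 2.9/cos30.7° = 3.373 m; N'_3 = 66·cos30.7° − 7·3.373 = 33.1; c'Δl = 1.69; W sinα = 33.7
Σc'Δl = 3.0 kN/m; ΣN' = 76.5 kN/m; ΣW sinα = 40.0 kN/m
Resisting = 3.0 + 76.5·tan21.1° = 3.0 + 29.5 = 32.6 kN/m
FS = 32.6 / 40.0 = 0.814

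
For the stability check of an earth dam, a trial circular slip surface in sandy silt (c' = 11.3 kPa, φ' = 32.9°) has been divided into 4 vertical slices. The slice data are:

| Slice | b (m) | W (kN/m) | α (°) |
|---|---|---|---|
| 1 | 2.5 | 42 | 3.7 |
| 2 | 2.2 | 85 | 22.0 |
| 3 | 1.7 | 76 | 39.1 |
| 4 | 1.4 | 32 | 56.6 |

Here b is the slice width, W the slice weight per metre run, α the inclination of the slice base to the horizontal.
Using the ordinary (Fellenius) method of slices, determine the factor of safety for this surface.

Ordinary method of slices: FS = Σ[c'·Δl_i + (W_i cosα_i)·tanφ'] / Σ W_i sinα_i, with Δl_i = b_i / cosα_i.
Slice 1: Δl = 2.5/cos3.7° = 2.505 m; N'_1 = 42·cos3.7° = 41.9; c'Δl = 28.31; W sinα = 2.7
Slice 2: Δl = 2.2/cos22.0° = 2.373 m; N'_2 = 85·cos22.0° = 78.8; c'Δl = 26.81; W sinα = 31.8
Slice 3: Δl = 1.7/cos39.1° = 2.191 m; N'_3 = 76·cos39.1° = 59.0; c'Δl = 24.75; W sinα = 47.9
Slice 4: Δl = 1.4/cos56.6° = 2.543 m; N'_4 = 32·cos56.6° = 17.6; c'Δl = 28.74; W sinα = 26.7
Σc'Δl = 108.6 kN/m; ΣN' = 197.3 kN/m; ΣW sinα = 109.2 kN/m
Resisting = 108.6 + 197.3·tan32.9° = 108.6 + 127.7 = 236.3 kN/m
FS = 236.3 / 109.2 = 2.164

FS = 2.16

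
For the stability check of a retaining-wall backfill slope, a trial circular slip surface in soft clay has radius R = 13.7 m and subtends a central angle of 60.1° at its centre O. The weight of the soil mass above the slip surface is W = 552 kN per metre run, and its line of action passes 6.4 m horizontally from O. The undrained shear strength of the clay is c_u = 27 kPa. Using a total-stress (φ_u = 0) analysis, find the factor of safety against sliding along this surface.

Taking moments about the centre O, the resisting moment is provided by the undrained shear strength acting along the arc:
Arc length L_a = R·θ = 13.7·(60.1°·π/180) = 13.7·1.0489 = 14.37 m
M_R = c_u·L_a·R = 27·14.37·13.7 = 5315.7 kN·m/m
M_D = W·d = 552·6.4 = 3532.8 kN·m/m
FS = M_R / M_D = 5315.7 / 3532.8 = 1.505

FS = 1.50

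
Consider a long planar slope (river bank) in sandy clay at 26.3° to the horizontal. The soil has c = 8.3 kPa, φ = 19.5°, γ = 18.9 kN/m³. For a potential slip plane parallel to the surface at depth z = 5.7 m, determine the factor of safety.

For an infinite slope with a slip plane parallel to the surface (no pore pressure): FS = [c + γz cos²β tanφ] / [γz sinβ cosβ].
γz = 18.9·5.7 = 107.73 kN/m²
Numerator = 8.3 + 107.73·cos²26.3°·tan19.5° = 8.3 + 107.73·0.8037·0.3541 = 38.960 kPa
Denominator = 107.73·sin26.3°·cos26.3° = 107.73·0.4431·0.8965 = 42.791 kPa
FS = 38.960 / 42.791 = 0.910

FS = 0.91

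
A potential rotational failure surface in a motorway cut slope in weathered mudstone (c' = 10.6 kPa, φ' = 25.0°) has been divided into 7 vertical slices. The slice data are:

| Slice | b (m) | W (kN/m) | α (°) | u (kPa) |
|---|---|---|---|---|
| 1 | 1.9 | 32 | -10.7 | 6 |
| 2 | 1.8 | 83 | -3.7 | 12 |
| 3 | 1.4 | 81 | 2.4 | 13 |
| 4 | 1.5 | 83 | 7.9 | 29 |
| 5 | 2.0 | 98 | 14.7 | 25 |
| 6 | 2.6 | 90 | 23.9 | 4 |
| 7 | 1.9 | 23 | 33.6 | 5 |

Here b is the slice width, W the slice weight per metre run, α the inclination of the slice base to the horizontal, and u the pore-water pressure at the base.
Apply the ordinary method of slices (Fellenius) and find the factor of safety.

FS = 3.72

Ordinary method of slices: FS = Σ[c'·Δl_i + (W_i cosα_i − u_i·Δl_i)·tanφ'] / Σ W_i sinα_i, with Δl_i = b_i / cosα_i.
Slice 1: Δl = 1.9/cos(-10.7°) = 1.934 m; N'_1 = 32·cos(-10.7°) − 6·1.934 = 19.8; c'Δl = 20.50; W sinα = -5.9
Slice 2: Δl = 1.8/cos(-3.7°) = 1.804 m; N'_2 = 83·cos(-3.7°) − 12·1.804 = 61.2; c'Δl = 19.12; W sinα = -5.4
Slice 3: Δl = 1.4/cos2.4° = 1.401 m; N'_3 = 81·cos2.4° − 13·1.401 = 62.7; c'Δl = 14.85; W sinα = 3.4
Slice 4: Δl = 1.5/cos7.9° = 1.514 m; N'_4 = 83·cos7.9° − 29·1.514 = 38.3; c'Δl = 16.05; W sinα = 11.4
Slice 5: Δl = 2.0/cos14.7° = 2.068 m; N'_5 = 98·cos14.7° − 25·2.068 = 43.1; c'Δl = 21.92; W sinα = 24.9
Slice 6: Δl = 2.6/cos23.9° = 2.844 m; N'_6 = 90·cos23.9° − 4·2.844 = 70.9; c'Δl = 30.14; W sinα = 36.5
Slice 7: Δl = 1.9/cos33.6° = 2.281 m; N'_7 = 23·cos33.6° − 5·2.281 = 7.8; c'Δl = 24.18; W sinα = 12.7
Σc'Δl = 146.8 kN/m; ΣN' = 303.8 kN/m; ΣW sinα = 77.6 kN/m
Resisting = 146.8 + 303.8·tan25.0° = 146.8 + 141.7 = 288.4 kN/m
FS = 288.4 / 77.6 = 3.719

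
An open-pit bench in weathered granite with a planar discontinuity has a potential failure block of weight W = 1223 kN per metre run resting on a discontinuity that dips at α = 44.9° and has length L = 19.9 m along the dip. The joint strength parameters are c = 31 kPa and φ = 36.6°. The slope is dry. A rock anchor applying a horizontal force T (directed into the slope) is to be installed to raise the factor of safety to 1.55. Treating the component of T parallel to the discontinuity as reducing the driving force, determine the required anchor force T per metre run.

T = 48 kN/m

Resolving forces along and normal to the sliding plane, with the horizontal anchor force T adding T·sinα to the effective normal force and T·cosα acting up the plane against the driving force:
FS = [cL + (W cosα + T sinα) tanφ] / [W sinα − T cosα]
Without the anchor: N' = 866.3 kN/m, driving T_d = 863.3 kN/m, resisting R = 31·19.9 + 866.3·tan36.6° = 1260.3 kN/m, FS = 1.46.
Setting FS = 1.55 and solving for T:
1.55·(863.3 − T cos44.9°) = 1260.3 + T sin44.9°·tan36.6°
T·(sin44.9°·tan36.6° + 1.55·cos44.9°) = 1.55·863.3 − 1260.3
T·(0.7059·0.7427 + 1.55·0.7083) = 1338.1 − 1260.3 = 77.8
T·1.6222 = 77.8
T = 48.0 kN/m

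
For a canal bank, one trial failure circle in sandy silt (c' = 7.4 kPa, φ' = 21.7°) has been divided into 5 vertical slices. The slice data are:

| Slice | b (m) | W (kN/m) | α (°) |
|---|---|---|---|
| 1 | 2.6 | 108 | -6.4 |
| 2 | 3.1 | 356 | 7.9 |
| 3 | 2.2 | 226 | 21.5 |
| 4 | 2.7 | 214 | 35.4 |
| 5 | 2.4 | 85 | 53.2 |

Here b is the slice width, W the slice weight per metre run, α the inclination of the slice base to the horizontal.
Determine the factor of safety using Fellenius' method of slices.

Ordinary method of slices: FS = Σ[c'·Δl_i + (W_i cosα_i)·tanφ'] / Σ W_i sinα_i, with Δl_i = b_i / cosα_i.
Slice 1: Δl = 2.6/cos(-6.4°) = 2.616 m; N'_1 = 108·cos(-6.4°) = 107.3; c'Δl = 19.36; W sinα = -12.0
Slice 2: Δl = 3.1/cos7.9° = 3.130 m; N'_2 = 356·cos7.9° = 352.6; c'Δl = 23.16; W sinα = 48.9
Slice 3: Δl = 2.2/cos21.5° = 2.365 m; N'_3 = 226·cos21.5° = 210.3; c'Δl = 17.50; W sinα = 82.8
Slice 4: Δl = 2.7/cos35.4° = 3.312 m; N'_4 = 214·cos35.4° = 174.4; c'Δl = 24.51; W sinα = 124.0
Slice 5: Δl = 2.4/cos53.2° = 4.007 m; N'_5 = 85·cos53.2° = 50.9; c'Δl = 29.65; W sinα = 68.1
Σc'Δl = 114.2 kN/m; ΣN' = 895.6 kN/m; ΣW sinα = 311.7 kN/m
Resisting = 114.2 + 895.6·tan21.7° = 114.2 + 356.4 = 470.6 kN/m
FS = 470.6 / 311.7 = 1.509

FS = 1.51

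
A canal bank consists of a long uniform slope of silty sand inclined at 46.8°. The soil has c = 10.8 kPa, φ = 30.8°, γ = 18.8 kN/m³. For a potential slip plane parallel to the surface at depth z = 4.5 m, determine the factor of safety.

For an infinite slope with a slip plane parallel to the surface (no pore pressure): FS = [c + γz cos²β tanφ] / [γz sinβ cosβ].
γz = 18.8·4.5 = 84.60 kN/m²
Numerator = 10.8 + 84.60·cos²46.8°·tan30.8° = 10.8 + 84.60·0.4686·0.5961 = 34.433 kPa
Denominator = 84.60·sin46.8°·cos46.8° = 84.60·0.7290·0.6845 = 42.217 kPa
FS = 34.433 / 42.217 = 0.816

FS = 0.82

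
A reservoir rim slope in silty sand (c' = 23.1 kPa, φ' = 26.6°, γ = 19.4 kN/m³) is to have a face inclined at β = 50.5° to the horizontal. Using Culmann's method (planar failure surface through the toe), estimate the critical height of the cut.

Culmann's analysis gives the critical failure plane at α_cr = (β + φ')/2 = (50.5 + 26.6)/2 = 38.5°, and the critical height
H_c = (4c'/γ) · sinβ cosφ' / [1 − cos(β − φ')]
    = (4·23.1/19.4) · sin50.5°·cos26.6° / [1 − cos(23.9°)]
    = 4.763 · 0.7716·0.8942 / [1 − 0.9143]
    = 4.763 · 0.6900 / 0.0857
    = 38.32 m

H_c = 38.32 m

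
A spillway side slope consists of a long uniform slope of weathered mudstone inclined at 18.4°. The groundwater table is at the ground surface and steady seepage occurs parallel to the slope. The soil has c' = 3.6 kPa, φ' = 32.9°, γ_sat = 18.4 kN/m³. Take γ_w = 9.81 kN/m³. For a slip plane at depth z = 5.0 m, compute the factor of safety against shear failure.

FS = 1.04

With seepage parallel to the slope and the water table at the surface, the effective normal stress on the slip plane uses the buoyant unit weight γ' = γ_sat − γ_w while the driving shear stress uses γ_sat:
FS = [c' + γ' z cos²β tanφ'] / [γ_sat z sinβ cosβ]
γ' = 18.4 − 9.81 = 8.59 kN/m³
Numerator = 3.6 + 8.59·5.0·cos²18.4°·tan32.9° = 3.6 + 8.59·5.0·0.9004·0.6469 = 28.617 kPa
Denominator = 18.4·5.0·sin18.4°·cos18.4° = 18.4·5.0·0.3156·0.9489 = 27.555 kPa
FS = 28.617 / 27.555 = 1.039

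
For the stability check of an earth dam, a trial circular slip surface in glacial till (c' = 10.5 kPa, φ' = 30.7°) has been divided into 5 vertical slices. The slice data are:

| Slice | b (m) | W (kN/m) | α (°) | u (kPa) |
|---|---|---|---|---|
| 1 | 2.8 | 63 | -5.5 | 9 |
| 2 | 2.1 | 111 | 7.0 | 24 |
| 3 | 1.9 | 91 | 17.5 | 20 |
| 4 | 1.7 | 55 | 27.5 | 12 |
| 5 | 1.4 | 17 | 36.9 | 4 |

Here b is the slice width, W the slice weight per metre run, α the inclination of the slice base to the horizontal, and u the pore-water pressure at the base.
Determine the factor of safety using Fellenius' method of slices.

FS = 3.06

Ordinary method of slices: FS = Σ[c'·Δl_i + (W_i cosα_i − u_i·Δl_i)·tanφ'] / Σ W_i sinα_i, with Δl_i = b_i / cosα_i.
Slice 1: Δl = 2.8/cos(-5.5°) = 2.813 m; N'_1 = 63·cos(-5.5°) − 9·2.813 = 37.4; c'Δl = 29.54; W sinα = -6.0
Slice 2: Δl = 2.1/cos7.0° = 2.116 m; N'_2 = 111·cos7.0° − 24·2.116 = 59.4; c'Δl = 22.22; W sinα = 13.5
Slice 3: Δl = 1.9/cos17.5° = 1.992 m; N'_3 = 91·cos17.5° − 20·1.992 = 46.9; c'Δl = 20.92; W sinα = 27.4
Slice 4: Δl = 1.7/cos27.5° = 1.917 m; N'_4 = 55·cos27.5° − 12·1.917 = 25.8; c'Δl = 20.12; W sinα = 25.4
Slice 5: Δl = 1.4/cos36.9° = 1.751 m; N'_5 = 17·cos36.9° − 4·1.751 = 6.6; c'Δl = 18.38; W sinα = 10.2
Σc'Δl = 111.2 kN/m; ΣN' = 176.1 kN/m; ΣW sinα = 70.5 kN/m
Resisting = 111.2 + 176.1·tan30.7° = 111.2 + 104.6 = 215.7 kN/m
FS = 215.7 / 70.5 = 3.062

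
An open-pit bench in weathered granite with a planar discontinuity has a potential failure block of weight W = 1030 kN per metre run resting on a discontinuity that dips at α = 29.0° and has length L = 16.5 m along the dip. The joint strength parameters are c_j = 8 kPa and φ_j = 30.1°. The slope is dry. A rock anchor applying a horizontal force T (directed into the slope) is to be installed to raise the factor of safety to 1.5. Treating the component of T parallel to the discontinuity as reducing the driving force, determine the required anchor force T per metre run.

T = 60 kN/m

Resolving forces along and normal to the sliding plane, with the horizontal anchor force T adding T·sinα to the effective normal force and T·cosα acting up the plane against the driving force:
FS = [c_jL + (W cosα + T sinα) tanφ_j] / [W sinα − T cosα]
Without the anchor: N' = 900.9 kN/m, driving T_d = 499.4 kN/m, resisting R = 8·16.5 + 900.9·tan30.1° = 654.2 kN/m, FS = 1.31.
Setting FS = 1.5 and solving for T:
1.5·(499.4 − T cos29.0°) = 654.2 + T sin29.0°·tan30.1°
T·(sin29.0°·tan30.1° + 1.5·cos29.0°) = 1.5·499.4 − 654.2
T·(0.4848·0.5797 + 1.5·0.8746) = 749.0 − 654.2 = 94.8
T·1.5930 = 94.8
T = 59.5 kN/m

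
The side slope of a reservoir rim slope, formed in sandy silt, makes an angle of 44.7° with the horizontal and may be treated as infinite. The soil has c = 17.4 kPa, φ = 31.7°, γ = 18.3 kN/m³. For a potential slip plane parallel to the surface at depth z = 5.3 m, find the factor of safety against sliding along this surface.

For an infinite slope with a slip plane parallel to the surface (no pore pressure): FS = [c + γz cos²β tanφ] / [γz sinβ cosβ].
γz = 18.3·5.3 = 96.99 kN/m²
Numerator = 17.4 + 96.99·cos²44.7°·tan31.7° = 17.4 + 96.99·0.5052·0.6176 = 47.665 kPa
Denominator = 96.99·sin44.7°·cos44.7° = 96.99·0.7034·0.7108 = 48.492 kPa
FS = 47.665 / 48.492 = 0.983

FS = 0.98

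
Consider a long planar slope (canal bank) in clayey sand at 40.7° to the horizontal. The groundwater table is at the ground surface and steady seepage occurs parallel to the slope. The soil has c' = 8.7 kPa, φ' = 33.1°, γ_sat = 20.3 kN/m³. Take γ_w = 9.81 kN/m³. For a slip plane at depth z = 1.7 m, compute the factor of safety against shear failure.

FS = 0.90

With seepage parallel to the slope and the water table at the surface, the effective normal stress on the slip plane uses the buoyant unit weight γ' = γ_sat − γ_w while the driving shear stress uses γ_sat:
FS = [c' + γ' z cos²β tanφ'] / [γ_sat z sinβ cosβ]
γ' = 20.3 − 9.81 = 10.49 kN/m³
Numerator = 8.7 + 10.49·1.7·cos²40.7°·tan33.1° = 8.7 + 10.49·1.7·0.5748·0.6519 = 15.382 kPa
Denominator = 20.3·1.7·sin40.7°·cos40.7° = 20.3·1.7·0.6521·0.7581 = 17.061 kPa
FS = 15.382 / 17.061 = 0.902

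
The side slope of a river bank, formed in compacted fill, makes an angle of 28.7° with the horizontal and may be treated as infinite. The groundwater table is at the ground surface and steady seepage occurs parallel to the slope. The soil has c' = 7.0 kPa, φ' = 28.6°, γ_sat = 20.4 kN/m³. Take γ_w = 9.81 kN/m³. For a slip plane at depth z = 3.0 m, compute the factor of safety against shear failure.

FS = 0.79

With seepage parallel to the slope and the water table at the surface, the effective normal stress on the slip plane uses the buoyant unit weight γ' = γ_sat − γ_w while the driving shear stress uses γ_sat:
FS = [c' + γ' z cos²β tanφ'] / [γ_sat z sinβ cosβ]
γ' = 20.4 − 9.81 = 10.59 kN/m³
Numerator = 7.0 + 10.59·3.0·cos²28.7°·tan28.6° = 7.0 + 10.59·3.0·0.7694·0.5452 = 20.327 kPa
Denominator = 20.4·3.0·sin28.7°·cos28.7° = 20.4·3.0·0.4802·0.8771 = 25.779 kPa
FS = 20.327 / 25.779 = 0.789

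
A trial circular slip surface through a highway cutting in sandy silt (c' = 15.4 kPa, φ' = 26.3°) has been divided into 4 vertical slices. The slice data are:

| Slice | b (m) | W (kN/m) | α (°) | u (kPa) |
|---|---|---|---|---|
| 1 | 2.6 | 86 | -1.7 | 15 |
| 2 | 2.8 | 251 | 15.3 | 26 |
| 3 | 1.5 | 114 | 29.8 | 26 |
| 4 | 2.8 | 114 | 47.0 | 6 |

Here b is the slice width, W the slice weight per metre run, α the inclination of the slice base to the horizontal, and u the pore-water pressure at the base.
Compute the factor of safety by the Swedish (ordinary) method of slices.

FS = 1.64

Ordinary method of slices: FS = Σ[c'·Δl_i + (W_i cosα_i − u_i·Δl_i)·tanφ'] / Σ W_i sinα_i, with Δl_i = b_i / cosα_i.
Slice 1: Δl = 2.6/cos(-1.7°) = 2.601 m; N'_1 = 86·cos(-1.7°) − 15·2.601 = 46.9; c'Δl = 40.06; W sinα = -2.6
Slice 2: Δl = 2.8/cos15.3° = 2.903 m; N'_2 = 251·cos15.3° − 26·2.903 = 166.6; c'Δl = 44.70; W sinα = 66.2
Slice 3: Δl = 1.5/cos29.8° = 1.729 m; N'_3 = 114·cos29.8° − 26·1.729 = 54.0; c'Δl = 26.62; W sinα = 56.7
Slice 4: Δl = 2.8/cos47.0° = 4.106 m; N'_4 = 114·cos47.0° − 6·4.106 = 53.1; c'Δl = 63.23; W sinα = 83.4
Σc'Δl = 174.6 kN/m; ΣN' = 320.7 kN/m; ΣW sinα = 203.7 kN/m
Resisting = 174.6 + 320.7·tan26.3° = 174.6 + 158.5 = 333.1 kN/m
FS = 333.1 / 203.7 = 1.635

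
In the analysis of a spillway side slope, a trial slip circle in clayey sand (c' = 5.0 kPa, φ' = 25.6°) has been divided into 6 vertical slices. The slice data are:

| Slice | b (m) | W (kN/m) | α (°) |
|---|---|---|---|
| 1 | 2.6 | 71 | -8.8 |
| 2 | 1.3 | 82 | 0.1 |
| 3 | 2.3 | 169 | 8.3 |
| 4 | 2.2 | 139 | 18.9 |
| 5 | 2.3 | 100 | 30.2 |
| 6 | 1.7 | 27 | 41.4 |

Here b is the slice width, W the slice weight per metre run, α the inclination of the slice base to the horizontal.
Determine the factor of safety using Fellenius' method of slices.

Ordinary method of slices: FS = Σ[c'·Δl_i + (W_i cosα_i)·tanφ'] / Σ W_i sinα_i, with Δl_i = b_i / cosα_i.
Slice 1: Δl = 2.6/cos(-8.8°) = 2.631 m; N'_1 = 71·cos(-8.8°) = 70.2; c'Δl = 13.15; W sinα = -10.9
Slice 2: Δl = 1.3/cos0.1° = 1.300 m; N'_2 = 82·cos0.1° = 82.0; c'Δl = 6.50; W sinα = 0.1
Slice 3: Δl = 2.3/cos8.3° = 2.324 m; N'_3 = 169·cos8.3° = 167.2; c'Δl = 11.62; W sinα = 24.4
Slice 4: Δl = 2.2/cos18.9° = 2.325 m; N'_4 = 139·cos18.9° = 131.5; c'Δl = 11.63; W sinα = 45.0
Slice 5: Δl = 2.3/cos30.2° = 2.661 m; N'_5 = 100·cos30.2° = 86.4; c'Δl = 13.31; W sinα = 50.3
Slice 6: Δl = 1.7/cos41.4° = 2.266 m; N'_6 = 27·cos41.4° = 20.3; c'Δl = 11.33; W sinα = 17.9
Σc'Δl = 67.5 kN/m; ΣN' = 557.6 kN/m; ΣW sinα = 126.9 kN/m
Resisting = 67.5 + 557.6·tan25.6° = 67.5 + 267.1 = 334.7 kN/m
FS = 334.7 / 126.9 = 2.638

FS = 2.64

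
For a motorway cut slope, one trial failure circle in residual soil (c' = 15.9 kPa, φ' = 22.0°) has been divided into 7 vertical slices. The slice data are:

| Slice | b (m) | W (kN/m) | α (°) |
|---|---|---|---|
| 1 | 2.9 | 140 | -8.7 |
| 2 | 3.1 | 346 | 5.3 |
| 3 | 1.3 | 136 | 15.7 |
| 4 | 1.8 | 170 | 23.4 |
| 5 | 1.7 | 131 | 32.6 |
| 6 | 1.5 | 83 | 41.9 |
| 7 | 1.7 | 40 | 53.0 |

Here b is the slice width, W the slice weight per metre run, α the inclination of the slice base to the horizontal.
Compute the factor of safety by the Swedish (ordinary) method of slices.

FS = 2.37

Ordinary method of slices: FS = Σ[c'·Δl_i + (W_i cosα_i)·tanφ'] / Σ W_i sinα_i, with Δl_i = b_i / cosα_i.
Slice 1: Δl = 2.9/cos(-8.7°) = 2.934 m; N'_1 = 140·cos(-8.7°) = 138.4; c'Δl = 46.65; W sinα = -21.2
Slice 2: Δl = 3.1/cos5.3° = 3.113 m; N'_2 = 346·cos5.3° = 344.5; c'Δl = 49.50; W sinα = 32.0
Slice 3: Δl = 1.3/cos15.7° = 1.350 m; N'_3 = 136·cos15.7° = 130.9; c'Δl = 21.47; W sinα = 36.8
Slice 4: Δl = 1.8/cos23.4° = 1.961 m; N'_4 = 170·cos23.4° = 156.0; c'Δl = 31.18; W sinα = 67.5
Slice 5: Δl = 1.7/cos32.6° = 2.018 m; N'_5 = 131·cos32.6° = 110.4; c'Δl = 32.08; W sinα = 70.6
Slice 6: Δl = 1.5/cos41.9° = 2.015 m; N'_6 = 83·cos41.9° = 61.8; c'Δl = 32.04; W sinα = 55.4
Slice 7: Δl = 1.7/cos53.0° = 2.825 m; N'_7 = 40·cos53.0° = 24.1; c'Δl = 44.91; W sinα = 31.9
Σc'Δl = 257.8 kN/m; ΣN' = 966.1 kN/m; ΣW sinα = 273.1 kN/m
Resisting = 257.8 + 966.1·tan22.0° = 257.8 + 390.3 = 648.2 kN/m
FS = 648.2 / 273.1 = 2.374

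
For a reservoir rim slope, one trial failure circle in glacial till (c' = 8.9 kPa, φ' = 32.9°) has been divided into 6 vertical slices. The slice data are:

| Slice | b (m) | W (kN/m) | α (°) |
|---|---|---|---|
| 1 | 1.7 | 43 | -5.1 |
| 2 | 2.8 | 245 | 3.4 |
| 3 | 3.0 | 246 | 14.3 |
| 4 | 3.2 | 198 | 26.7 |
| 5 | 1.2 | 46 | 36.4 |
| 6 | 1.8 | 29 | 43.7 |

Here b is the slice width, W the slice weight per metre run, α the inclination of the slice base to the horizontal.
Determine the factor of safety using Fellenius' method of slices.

Ordinary method of slices: FS = Σ[c'·Δl_i + (W_i cosα_i)·tanφ'] / Σ W_i sinα_i, with Δl_i = b_i / cosα_i.
Slice 1: Δl = 1.7/cos(-5.1°) = 1.707 m; N'_1 = 43·cos(-5.1°) = 42.8; c'Δl = 15.19; W sinα = -3.8
Slice 2: Δl = 2.8/cos3.4° = 2.805 m; N'_2 = 245·cos3.4° = 244.6; c'Δl = 24.96; W sinα = 14.5
Slice 3: Δl = 3.0/cos14.3° = 3.096 m; N'_3 = 246·cos14.3° = 238.4; c'Δl = 27.55; W sinα = 60.8
Slice 4: Δl = 3.2/cos26.7° = 3.582 m; N'_4 = 198·cos26.7° = 176.9; c'Δl = 31.88; W sinα = 89.0
Slice 5: Δl = 1.2/cos36.4° = 1.491 m; N'_5 = 46·cos36.4° = 37.0; c'Δl = 13.27; W sinα = 27.3
Slice 6: Δl = 1.8/cos43.7° = 2.490 m; N'_6 = 29·cos43.7° = 21.0; c'Δl = 22.16; W sinα = 20.0
Σc'Δl = 135.0 kN/m; ΣN' = 760.7 kN/m; ΣW sinα = 207.8 kN/m
Resisting = 135.0 + 760.7·tan32.9° = 135.0 + 492.1 = 627.1 kN/m
FS = 627.1 / 207.8 = 3.018

FS = 3.02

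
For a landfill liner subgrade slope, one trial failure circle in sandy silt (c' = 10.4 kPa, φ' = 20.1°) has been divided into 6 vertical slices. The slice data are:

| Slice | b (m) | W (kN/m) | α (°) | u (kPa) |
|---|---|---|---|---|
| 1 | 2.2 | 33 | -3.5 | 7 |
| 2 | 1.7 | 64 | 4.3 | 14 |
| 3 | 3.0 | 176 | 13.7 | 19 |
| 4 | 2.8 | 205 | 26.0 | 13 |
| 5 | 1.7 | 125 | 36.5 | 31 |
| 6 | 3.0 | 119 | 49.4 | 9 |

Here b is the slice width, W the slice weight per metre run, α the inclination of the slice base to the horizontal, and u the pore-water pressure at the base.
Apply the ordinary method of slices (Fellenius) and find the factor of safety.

FS = 1.06

Ordinary method of slices: FS = Σ[c'·Δl_i + (W_i cosα_i − u_i·Δl_i)·tanφ'] / Σ W_i sinα_i, with Δl_i = b_i / cosα_i.
Slice 1: Δl = 2.2/cos(-3.5°) = 2.204 m; N'_1 = 33·cos(-3.5°) − 7·2.204 = 17.5; c'Δl = 22.92; W sinα = -2.0
Slice 2: Δl = 1.7/cos4.3° = 1.705 m; N'_2 = 64·cos4.3° − 14·1.705 = 40.0; c'Δl = 17.73; W sinα = 4.8
Slice 3: Δl = 3.0/cos13.7° = 3.088 m; N'_3 = 176·cos13.7° − 19·3.088 = 112.3; c'Δl = 32.11; W sinα = 41.7
Slice 4: Δl = 2.8/cos26.0° = 3.115 m; N'_4 = 205·cos26.0° − 13·3.115 = 143.8; c'Δl = 32.40; W sinα = 89.9
Slice 5: Δl = 1.7/cos36.5° = 2.115 m; N'_5 = 125·cos36.5° − 31·2.115 = 34.9; c'Δl = 21.99; W sinα = 74.4
Slice 6: Δl = 3.0/cos49.4° = 4.610 m; N'_6 = 119·cos49.4° − 9·4.610 = 36.0; c'Δl = 47.94; W sinα = 90.4
Σc'Δl = 175.1 kN/m; ΣN' = 384.4 kN/m; ΣW sinα = 299.0 kN/m
Resisting = 175.1 + 384.4·tan20.1° = 175.1 + 140.7 = 315.8 kN/m
FS = 315.8 / 299.0 = 1.056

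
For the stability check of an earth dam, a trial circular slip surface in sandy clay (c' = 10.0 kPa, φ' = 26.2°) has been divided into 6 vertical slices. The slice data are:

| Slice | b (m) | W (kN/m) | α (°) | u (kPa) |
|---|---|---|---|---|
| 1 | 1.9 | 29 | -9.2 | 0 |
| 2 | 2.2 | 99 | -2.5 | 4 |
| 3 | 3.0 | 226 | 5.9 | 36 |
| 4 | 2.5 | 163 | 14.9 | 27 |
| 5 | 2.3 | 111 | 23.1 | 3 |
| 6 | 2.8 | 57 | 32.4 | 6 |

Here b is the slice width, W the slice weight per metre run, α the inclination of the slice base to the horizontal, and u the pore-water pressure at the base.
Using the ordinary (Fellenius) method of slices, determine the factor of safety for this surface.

FS = 2.88

Ordinary method of slices: FS = Σ[c'·Δl_i + (W_i cosα_i − u_i·Δl_i)·tanφ'] / Σ W_i sinα_i, with Δl_i = b_i / cosα_i.
Slice 1: Δl = 1.9/cos(-9.2°) = 1.925 m; N'_1 = 29·cos(-9.2°) − 0·1.925 = 28.6; c'Δl = 19.25; W sinα = -4.6
Slice 2: Δl = 2.2/cos(-2.5°) = 2.202 m; N'_2 = 99·cos(-2.5°) − 4·2.202 = 90.1; c'Δl = 22.02; W sinα = -4.3
Slice 3: Δl = 3.0/cos5.9° = 3.016 m; N'_3 = 226·cos5.9° − 36·3.016 = 116.2; c'Δl = 30.16; W sinα = 23.2
Slice 4: Δl = 2.5/cos14.9° = 2.587 m; N'_4 = 163·cos14.9° − 27·2.587 = 87.7; c'Δl = 25.87; W sinα = 41.9
Slice 5: Δl = 2.3/cos23.1° = 2.500 m; N'_5 = 111·cos23.1° − 3·2.500 = 94.6; c'Δl = 25.00; W sinα = 43.5
Slice 6: Δl = 2.8/cos32.4° = 3.316 m; N'_6 = 57·cos32.4° − 6·3.316 = 28.2; c'Δl = 33.16; W sinα = 30.5
Σc'Δl = 155.5 kN/m; ΣN' = 445.5 kN/m; ΣW sinα = 130.3 kN/m
Resisting = 155.5 + 445.5·tan26.2° = 155.5 + 219.2 = 374.7 kN/m
FS = 374.7 / 130.3 = 2.876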